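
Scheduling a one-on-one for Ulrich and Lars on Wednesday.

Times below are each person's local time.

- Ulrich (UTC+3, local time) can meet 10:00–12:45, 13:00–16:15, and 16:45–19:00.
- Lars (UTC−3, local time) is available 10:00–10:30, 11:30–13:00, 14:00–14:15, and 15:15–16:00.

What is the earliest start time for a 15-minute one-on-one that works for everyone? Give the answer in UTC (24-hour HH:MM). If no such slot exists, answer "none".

Ulrich → UTC: 07:00–09:45, 10:00–13:15, 13:45–16:00.
Lars → UTC: 13:00–13:30, 14:30–16:00, 17:00–17:15, 18:15–19:00.
Ulrich ∩ Lars: 13:00–13:15, 14:30–16:00.
Windows ≥ 15 min: 13:00–13:15, 14:30–16:00.
Earliest such window starts at 13:00.

13:00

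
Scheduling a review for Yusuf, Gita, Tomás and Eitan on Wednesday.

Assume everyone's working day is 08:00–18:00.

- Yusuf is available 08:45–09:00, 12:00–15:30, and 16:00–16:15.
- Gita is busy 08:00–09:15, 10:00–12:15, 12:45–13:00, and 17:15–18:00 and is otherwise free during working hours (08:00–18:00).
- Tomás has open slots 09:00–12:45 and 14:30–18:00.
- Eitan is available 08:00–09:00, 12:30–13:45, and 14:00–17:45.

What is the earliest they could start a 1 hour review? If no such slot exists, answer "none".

Gita free within 08:00–18:00: 09:15–10:00, 12:15–12:45, 13:00–17:15.
Yusuf ∩ Gita: 12:15–12:45, 13:00–15:30, 16:00–16:15.
Yusuf ∩ Gita ∩ Tomás: 12:15–12:45, 14:30–15:30, 16:00–16:15.
Yusuf ∩ Gita ∩ Tomás ∩ Eitan: 12:30–12:45, 14:30–15:30, 16:00–16:15.
Windows ≥ 60 min: 14:30–15:30.
Earliest such window starts at 14:30.

14:30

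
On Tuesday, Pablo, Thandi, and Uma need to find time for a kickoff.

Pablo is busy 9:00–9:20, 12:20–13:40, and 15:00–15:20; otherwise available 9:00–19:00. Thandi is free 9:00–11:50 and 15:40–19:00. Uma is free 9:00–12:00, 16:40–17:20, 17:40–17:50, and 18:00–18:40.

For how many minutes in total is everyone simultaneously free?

240 minutes

Pablo free within 09:00–19:00: 09:20–12:20, 13:40–15:00, 15:20–19:00.
Pablo ∩ Thandi: 09:20–11:50, 15:40–19:00.
Pablo ∩ Thandi ∩ Uma: 09:20–11:50, 16:40–17:20, 17:40–17:50, 18:00–18:40.
Total common minutes: 150 + 40 + 10 + 40 = 240.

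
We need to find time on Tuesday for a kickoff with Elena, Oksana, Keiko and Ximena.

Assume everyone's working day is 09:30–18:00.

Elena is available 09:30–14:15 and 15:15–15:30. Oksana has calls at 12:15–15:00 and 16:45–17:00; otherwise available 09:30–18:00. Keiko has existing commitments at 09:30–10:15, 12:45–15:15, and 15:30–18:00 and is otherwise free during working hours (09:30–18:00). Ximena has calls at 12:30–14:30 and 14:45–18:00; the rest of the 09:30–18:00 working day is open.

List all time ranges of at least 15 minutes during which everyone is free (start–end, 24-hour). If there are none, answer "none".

10:15–12:15

Oksana free within 09:30–18:00: 09:30–12:15, 15:00–16:45, 17:00–18:00.
Keiko free within 09:30–18:00: 10:15–12:45, 15:15–15:30.
Ximena free within 09:30–18:00: 09:30–12:30, 14:30–14:45.
Elena ∩ Oksana: 09:30–12:15, 15:15–15:30.
Elena ∩ Oksana ∩ Keiko: 10:15–12:15, 15:15–15:30.
Elena ∩ Oksana ∩ Keiko ∩ Ximena: 10:15–12:15.
Windows ≥ 15 min: 10:15–12:15.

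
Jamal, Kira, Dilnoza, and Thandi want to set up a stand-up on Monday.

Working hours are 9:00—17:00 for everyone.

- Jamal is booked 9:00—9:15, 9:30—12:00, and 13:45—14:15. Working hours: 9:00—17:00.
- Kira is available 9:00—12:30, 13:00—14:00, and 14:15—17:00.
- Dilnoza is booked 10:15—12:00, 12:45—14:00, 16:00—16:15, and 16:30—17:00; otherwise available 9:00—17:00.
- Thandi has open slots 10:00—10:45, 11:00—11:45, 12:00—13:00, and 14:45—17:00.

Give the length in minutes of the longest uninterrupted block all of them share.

75 minutes

Jamal free within 09:00–17:00: 09:15–09:30, 12:00–13:45, 14:15–17:00.
Dilnoza free within 09:00–17:00: 09:00–10:15, 12:00–12:45, 14:00–16:00, 16:15–16:30.
Jamal ∩ Kira: 09:15–09:30, 12:00–12:30, 13:00–13:45, 14:15–17:00.
Jamal ∩ Kira ∩ Dilnoza: 09:15–09:30, 12:00–12:30, 14:15–16:00, 16:15–16:30.
Jamal ∩ Kira ∩ Dilnoza ∩ Thandi: 12:00–12:30, 14:45–16:00, 16:15–16:30.
Common window lengths: 30, 75, 15 min; longest is 75.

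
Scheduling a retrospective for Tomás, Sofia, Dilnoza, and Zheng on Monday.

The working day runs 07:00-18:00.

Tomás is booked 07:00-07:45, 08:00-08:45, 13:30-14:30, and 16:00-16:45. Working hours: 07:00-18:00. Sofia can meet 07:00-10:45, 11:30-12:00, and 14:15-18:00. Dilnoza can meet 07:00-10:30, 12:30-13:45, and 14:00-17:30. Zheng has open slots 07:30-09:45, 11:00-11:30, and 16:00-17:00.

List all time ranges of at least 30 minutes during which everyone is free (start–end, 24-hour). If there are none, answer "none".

Tomás free within 07:00–18:00: 07:45–08:00, 08:45–13:30, 14:30–16:00, 16:45–18:00.
Tomás ∩ Sofia: 07:45–08:00, 08:45–10:45, 11:30–12:00, 14:30–16:00, 16:45–18:00.
Tomás ∩ Sofia ∩ Dilnoza: 07:45–08:00, 08:45–10:30, 14:30–16:00, 16:45–17:30.
Tomás ∩ Sofia ∩ Dilnoza ∩ Zheng: 07:45–08:00, 08:45–09:45, 16:45–17:00.
Windows ≥ 30 min: 08:45–09:45.

08:45–09:45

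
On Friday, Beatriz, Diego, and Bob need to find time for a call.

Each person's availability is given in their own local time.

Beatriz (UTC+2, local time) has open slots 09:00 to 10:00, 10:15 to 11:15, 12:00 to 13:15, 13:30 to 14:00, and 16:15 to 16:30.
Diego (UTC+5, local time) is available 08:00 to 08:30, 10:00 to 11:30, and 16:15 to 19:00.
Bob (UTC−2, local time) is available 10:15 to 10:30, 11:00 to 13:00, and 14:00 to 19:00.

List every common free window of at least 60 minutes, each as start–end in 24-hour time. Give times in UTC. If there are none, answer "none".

Beatriz → UTC: 07:00–08:00, 08:15–09:15, 10:00–11:15, 11:30–12:00, 14:15–14:30.
Diego → UTC: 03:00–03:30, 05:00–06:30, 11:15–14:00.
Bob → UTC: 12:15–12:30, 13:00–15:00, 16:00–21:00.
Beatriz ∩ Diego: 11:30–12:00.
Beatriz ∩ Diego ∩ Bob: (none).
Windows ≥ 60 min: (none).

none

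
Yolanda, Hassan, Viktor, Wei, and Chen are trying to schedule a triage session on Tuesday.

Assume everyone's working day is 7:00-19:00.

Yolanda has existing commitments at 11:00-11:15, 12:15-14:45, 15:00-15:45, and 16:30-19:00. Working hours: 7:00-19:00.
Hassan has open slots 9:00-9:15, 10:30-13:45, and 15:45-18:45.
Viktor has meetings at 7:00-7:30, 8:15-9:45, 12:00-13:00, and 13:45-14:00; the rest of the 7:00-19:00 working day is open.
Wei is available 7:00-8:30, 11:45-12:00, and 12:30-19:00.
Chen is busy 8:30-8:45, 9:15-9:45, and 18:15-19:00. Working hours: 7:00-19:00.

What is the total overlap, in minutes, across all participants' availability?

Yolanda free within 07:00–19:00: 07:00–11:00, 11:15–12:15, 14:45–15:00, 15:45–16:30.
Viktor free within 07:00–19:00: 07:30–08:15, 09:45–12:00, 13:00–13:45, 14:00–19:00.
Chen free within 07:00–19:00: 07:00–08:30, 08:45–09:15, 09:45–18:15.
Yolanda ∩ Hassan: 09:00–09:15, 10:30–11:00, 11:15–12:15, 15:45–16:30.
Yolanda ∩ Hassan ∩ Viktor: 10:30–11:00, 11:15–12:00, 15:45–16:30.
Yolanda ∩ Hassan ∩ Viktor ∩ Wei: 11:45–12:00, 15:45–16:30.
Yolanda ∩ Hassan ∩ Viktor ∩ Wei ∩ Chen: 11:45–12:00, 15:45–16:30.
Total common minutes: 15 + 45 = 60.

60 minutes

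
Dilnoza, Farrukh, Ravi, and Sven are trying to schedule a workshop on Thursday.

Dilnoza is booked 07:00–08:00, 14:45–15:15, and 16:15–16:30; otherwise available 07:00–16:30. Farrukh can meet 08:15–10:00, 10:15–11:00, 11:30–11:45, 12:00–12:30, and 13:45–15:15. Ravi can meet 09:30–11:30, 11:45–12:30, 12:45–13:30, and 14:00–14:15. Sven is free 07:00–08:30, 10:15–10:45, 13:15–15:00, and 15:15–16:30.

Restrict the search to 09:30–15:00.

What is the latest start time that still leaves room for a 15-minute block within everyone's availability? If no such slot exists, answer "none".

14:00

Dilnoza free within 07:00–16:30: 08:00–14:45, 15:15–16:15.
Dilnoza ∩ Farrukh: 08:15–10:00, 10:15–11:00, 11:30–11:45, 12:00–12:30, 13:45–14:45.
Dilnoza ∩ Farrukh ∩ Ravi: 09:30–10:00, 10:15–11:00, 12:00–12:30, 14:00–14:15.
Dilnoza ∩ Farrukh ∩ Ravi ∩ Sven: 10:15–10:45, 14:00–14:15.
Restricted to 09:30–15:00: 10:15–10:45, 14:00–14:15.
Windows ≥ 15 min: 10:15–10:45, 14:00–14:15.
Latest start in the last window 14:00–14:15 is 14:15 − 15 min = 14:00.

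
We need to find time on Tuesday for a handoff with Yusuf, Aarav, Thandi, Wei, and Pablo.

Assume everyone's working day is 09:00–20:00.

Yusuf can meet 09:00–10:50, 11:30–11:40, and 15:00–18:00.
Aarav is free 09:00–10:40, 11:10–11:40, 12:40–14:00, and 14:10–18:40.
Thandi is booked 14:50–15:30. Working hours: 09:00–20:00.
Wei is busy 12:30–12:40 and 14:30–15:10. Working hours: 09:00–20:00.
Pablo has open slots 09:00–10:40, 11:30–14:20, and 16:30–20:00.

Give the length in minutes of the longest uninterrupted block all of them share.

100 minutes

Thandi free within 09:00–20:00: 09:00–14:50, 15:30–20:00.
Wei free within 09:00–20:00: 09:00–12:30, 12:40–14:30, 15:10–20:00.
Yusuf ∩ Aarav: 09:00–10:40, 11:30–11:40, 15:00–18:00.
Yusuf ∩ Aarav ∩ Thandi: 09:00–10:40, 11:30–11:40, 15:30–18:00.
Yusuf ∩ Aarav ∩ Thandi ∩ Wei: 09:00–10:40, 11:30–11:40, 15:30–18:00.
Yusuf ∩ Aarav ∩ Thandi ∩ Wei ∩ Pablo: 09:00–10:40, 11:30–11:40, 16:30–18:00.
Common window lengths: 100, 10, 90 min; longest is 100.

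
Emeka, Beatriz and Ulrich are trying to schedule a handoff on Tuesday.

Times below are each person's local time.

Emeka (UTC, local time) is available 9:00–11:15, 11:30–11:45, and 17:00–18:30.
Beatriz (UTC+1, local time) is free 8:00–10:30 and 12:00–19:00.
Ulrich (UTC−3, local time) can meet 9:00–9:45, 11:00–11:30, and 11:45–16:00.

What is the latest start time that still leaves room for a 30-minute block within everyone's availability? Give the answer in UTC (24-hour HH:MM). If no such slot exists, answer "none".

Emeka → UTC: 09:00–11:15, 11:30–11:45, 17:00–18:30.
Beatriz → UTC: 07:00–09:30, 11:00–18:00.
Ulrich → UTC: 12:00–12:45, 14:00–14:30, 14:45–19:00.
Emeka ∩ Beatriz: 09:00–09:30, 11:00–11:15, 11:30–11:45, 17:00–18:00.
Emeka ∩ Beatriz ∩ Ulrich: 17:00–18:00.
Windows ≥ 30 min: 17:00–18:00.
Latest start in the last window 17:00–18:00 is 18:00 − 30 min = 17:30.

17:30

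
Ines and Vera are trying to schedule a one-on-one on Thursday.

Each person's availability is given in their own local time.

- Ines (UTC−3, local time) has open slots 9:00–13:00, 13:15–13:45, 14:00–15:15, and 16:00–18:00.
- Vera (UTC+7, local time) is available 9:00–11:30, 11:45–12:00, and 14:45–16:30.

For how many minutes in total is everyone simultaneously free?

0 minutes

Ines → UTC: 12:00–16:00, 16:15–16:45, 17:00–18:15, 19:00–21:00.
Vera → UTC: 02:00–04:30, 04:45–05:00, 07:45–09:30.
Ines ∩ Vera: (none).
Total common minutes: 0.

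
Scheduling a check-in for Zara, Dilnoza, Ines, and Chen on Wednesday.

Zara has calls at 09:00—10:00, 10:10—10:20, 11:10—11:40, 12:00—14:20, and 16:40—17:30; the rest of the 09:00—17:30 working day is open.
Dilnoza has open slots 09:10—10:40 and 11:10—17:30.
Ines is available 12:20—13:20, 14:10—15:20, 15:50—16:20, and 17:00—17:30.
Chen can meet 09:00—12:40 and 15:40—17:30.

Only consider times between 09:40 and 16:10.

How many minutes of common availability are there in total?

20 minutes

Zara free within 09:00–17:30: 10:00–10:10, 10:20–11:10, 11:40–12:00, 14:20–16:40.
Zara ∩ Dilnoza: 10:00–10:10, 10:20–10:40, 11:40–12:00, 14:20–16:40.
Zara ∩ Dilnoza ∩ Ines: 14:20–15:20, 15:50–16:20.
Zara ∩ Dilnoza ∩ Ines ∩ Chen: 15:50–16:20.
Restricted to 09:40–16:10: 15:50–16:10.
Total common minutes: 20.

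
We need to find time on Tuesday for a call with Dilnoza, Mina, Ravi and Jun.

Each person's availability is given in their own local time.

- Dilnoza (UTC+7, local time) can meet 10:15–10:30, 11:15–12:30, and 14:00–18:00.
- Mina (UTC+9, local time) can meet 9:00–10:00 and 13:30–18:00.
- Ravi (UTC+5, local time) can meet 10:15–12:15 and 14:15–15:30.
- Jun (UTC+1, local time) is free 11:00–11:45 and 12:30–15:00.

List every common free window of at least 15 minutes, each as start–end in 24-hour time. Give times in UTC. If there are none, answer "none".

Dilnoza → UTC: 03:15–03:30, 04:15–05:30, 07:00–11:00.
Mina → UTC: 00:00–01:00, 04:30–09:00.
Ravi → UTC: 05:15–07:15, 09:15–10:30.
Jun → UTC: 10:00–10:45, 11:30–14:00.
Dilnoza ∩ Mina: 04:30–05:30, 07:00–09:00.
Dilnoza ∩ Mina ∩ Ravi: 05:15–05:30, 07:00–07:15.
Dilnoza ∩ Mina ∩ Ravi ∩ Jun: (none).
Windows ≥ 15 min: (none).

none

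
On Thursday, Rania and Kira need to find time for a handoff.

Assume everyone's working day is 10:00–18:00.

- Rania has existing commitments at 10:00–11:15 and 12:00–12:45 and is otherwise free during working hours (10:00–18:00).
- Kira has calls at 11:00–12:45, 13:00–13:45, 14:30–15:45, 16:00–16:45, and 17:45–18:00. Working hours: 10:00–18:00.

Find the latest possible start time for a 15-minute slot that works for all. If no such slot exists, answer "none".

17:30

Rania free within 10:00–18:00: 11:15–12:00, 12:45–18:00.
Kira free within 10:00–18:00: 10:00–11:00, 12:45–13:00, 13:45–14:30, 15:45–16:00, 16:45–17:45.
Rania ∩ Kira: 12:45–13:00, 13:45–14:30, 15:45–16:00, 16:45–17:45.
Windows ≥ 15 min: 12:45–13:00, 13:45–14:30, 15:45–16:00, 16:45–17:45.
Latest start in the last window 16:45–17:45 is 17:45 − 15 min = 17:30.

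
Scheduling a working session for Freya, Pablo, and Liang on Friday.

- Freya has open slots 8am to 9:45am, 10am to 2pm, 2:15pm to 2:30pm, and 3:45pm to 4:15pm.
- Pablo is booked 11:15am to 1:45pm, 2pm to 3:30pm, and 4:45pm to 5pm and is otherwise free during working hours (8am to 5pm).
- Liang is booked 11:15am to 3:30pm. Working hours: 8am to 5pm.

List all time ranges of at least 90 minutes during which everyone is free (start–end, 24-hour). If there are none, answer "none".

08:00–09:45

Pablo free within 08:00–17:00: 08:00–11:15, 13:45–14:00, 15:30–16:45.
Liang free within 08:00–17:00: 08:00–11:15, 15:30–17:00.
Freya ∩ Pablo: 08:00–09:45, 10:00–11:15, 13:45–14:00, 15:45–16:15.
Freya ∩ Pablo ∩ Liang: 08:00–09:45, 10:00–11:15, 15:45–16:15.
Windows ≥ 90 min: 08:00–09:45.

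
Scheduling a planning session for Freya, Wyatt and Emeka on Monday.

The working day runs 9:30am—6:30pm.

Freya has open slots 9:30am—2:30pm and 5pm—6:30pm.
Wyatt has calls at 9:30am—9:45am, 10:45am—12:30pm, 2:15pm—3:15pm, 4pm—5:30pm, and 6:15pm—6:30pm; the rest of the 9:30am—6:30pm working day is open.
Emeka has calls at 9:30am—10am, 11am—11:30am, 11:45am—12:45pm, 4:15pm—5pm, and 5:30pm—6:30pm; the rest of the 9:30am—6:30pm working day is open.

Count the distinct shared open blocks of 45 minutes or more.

2

Wyatt free within 09:30–18:30: 09:45–10:45, 12:30–14:15, 15:15–16:00, 17:30–18:15.
Emeka free within 09:30–18:30: 10:00–11:00, 11:30–11:45, 12:45–16:15, 17:00–17:30.
Freya ∩ Wyatt: 09:45–10:45, 12:30–14:15, 17:30–18:15.
Freya ∩ Wyatt ∩ Emeka: 10:00–10:45, 12:45–14:15.
Windows ≥ 45 min: 10:00–10:45, 12:45–14:15.
That's 2 windows.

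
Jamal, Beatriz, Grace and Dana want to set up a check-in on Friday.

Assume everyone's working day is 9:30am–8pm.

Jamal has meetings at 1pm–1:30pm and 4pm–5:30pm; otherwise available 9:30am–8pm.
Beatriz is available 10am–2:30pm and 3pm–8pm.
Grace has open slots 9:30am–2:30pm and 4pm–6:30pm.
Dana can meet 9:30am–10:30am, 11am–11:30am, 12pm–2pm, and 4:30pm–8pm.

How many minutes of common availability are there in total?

210 minutes

Jamal free within 09:30–20:00: 09:30–13:00, 13:30–16:00, 17:30–20:00.
Jamal ∩ Beatriz: 10:00–13:00, 13:30–14:30, 15:00–16:00, 17:30–20:00.
Jamal ∩ Beatriz ∩ Grace: 10:00–13:00, 13:30–14:30, 17:30–18:30.
Jamal ∩ Beatriz ∩ Grace ∩ Dana: 10:00–10:30, 11:00–11:30, 12:00–13:00, 13:30–14:00, 17:30–18:30.
Total common minutes: 30 + 30 + 60 + 30 + 60 = 210.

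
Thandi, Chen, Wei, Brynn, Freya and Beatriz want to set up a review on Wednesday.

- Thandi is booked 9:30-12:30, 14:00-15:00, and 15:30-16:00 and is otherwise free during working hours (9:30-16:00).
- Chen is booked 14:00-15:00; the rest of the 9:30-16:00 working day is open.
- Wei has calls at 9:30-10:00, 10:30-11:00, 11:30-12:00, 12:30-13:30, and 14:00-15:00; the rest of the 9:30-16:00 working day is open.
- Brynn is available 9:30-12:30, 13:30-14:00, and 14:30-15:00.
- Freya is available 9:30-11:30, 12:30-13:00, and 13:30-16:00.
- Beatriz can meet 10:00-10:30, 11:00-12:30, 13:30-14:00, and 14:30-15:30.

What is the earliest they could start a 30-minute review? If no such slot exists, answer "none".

13:30

Thandi free within 09:30–16:00: 12:30–14:00, 15:00–15:30.
Chen free within 09:30–16:00: 09:30–14:00, 15:00–16:00.
Wei free within 09:30–16:00: 10:00–10:30, 11:00–11:30, 12:00–12:30, 13:30–14:00, 15:00–16:00.
Thandi ∩ Chen: 12:30–14:00, 15:00–15:30.
Thandi ∩ Chen ∩ Wei: 13:30–14:00, 15:00–15:30.
Thandi ∩ Chen ∩ Wei ∩ Brynn: 13:30–14:00.
Thandi ∩ Chen ∩ Wei ∩ Brynn ∩ Freya: 13:30–14:00.
Thandi ∩ Chen ∩ Wei ∩ Brynn ∩ Freya ∩ Beatriz: 13:30–14:00.
Windows ≥ 30 min: 13:30–14:00.
Earliest such window starts at 13:30.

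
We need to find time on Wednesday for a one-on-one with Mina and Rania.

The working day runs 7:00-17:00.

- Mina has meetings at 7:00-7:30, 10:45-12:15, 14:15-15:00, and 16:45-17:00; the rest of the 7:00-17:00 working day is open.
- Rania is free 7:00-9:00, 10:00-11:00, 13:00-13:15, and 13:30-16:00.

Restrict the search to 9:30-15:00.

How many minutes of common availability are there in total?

Mina free within 07:00–17:00: 07:30–10:45, 12:15–14:15, 15:00–16:45.
Mina ∩ Rania: 07:30–09:00, 10:00–10:45, 13:00–13:15, 13:30–14:15, 15:00–16:00.
Restricted to 09:30–15:00: 10:00–10:45, 13:00–13:15, 13:30–14:15.
Total common minutes: 45 + 15 + 45 = 105.

105 minutes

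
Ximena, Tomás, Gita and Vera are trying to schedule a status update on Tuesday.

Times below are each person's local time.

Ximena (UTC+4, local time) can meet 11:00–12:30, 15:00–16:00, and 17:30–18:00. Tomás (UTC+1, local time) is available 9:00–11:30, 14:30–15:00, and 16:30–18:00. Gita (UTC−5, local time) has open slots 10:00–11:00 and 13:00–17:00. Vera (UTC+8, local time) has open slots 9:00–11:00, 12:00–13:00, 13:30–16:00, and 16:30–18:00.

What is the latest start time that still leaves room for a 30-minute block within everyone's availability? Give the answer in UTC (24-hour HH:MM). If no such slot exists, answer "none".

none

Ximena → UTC: 07:00–08:30, 11:00–12:00, 13:30–14:00.
Tomás → UTC: 08:00–10:30, 13:30–14:00, 15:30–17:00.
Gita → UTC: 15:00–16:00, 18:00–22:00.
Vera → UTC: 01:00–03:00, 04:00–05:00, 05:30–08:00, 08:30–10:00.
Ximena ∩ Tomás: 08:00–08:30, 13:30–14:00.
Ximena ∩ Tomás ∩ Gita: (none).
Ximena ∩ Tomás ∩ Gita ∩ Vera: (none).
Windows ≥ 30 min: (none).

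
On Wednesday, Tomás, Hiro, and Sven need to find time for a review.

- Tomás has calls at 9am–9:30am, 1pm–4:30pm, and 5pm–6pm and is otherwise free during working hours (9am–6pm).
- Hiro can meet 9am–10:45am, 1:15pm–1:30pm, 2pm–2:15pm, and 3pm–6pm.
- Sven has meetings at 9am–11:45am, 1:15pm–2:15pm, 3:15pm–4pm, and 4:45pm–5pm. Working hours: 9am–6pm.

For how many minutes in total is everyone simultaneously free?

15 minutes

Tomás free within 09:00–18:00: 09:30–13:00, 16:30–17:00.
Sven free within 09:00–18:00: 11:45–13:15, 14:15–15:15, 16:00–16:45, 17:00–18:00.
Tomás ∩ Hiro: 09:30–10:45, 16:30–17:00.
Tomás ∩ Hiro ∩ Sven: 16:30–16:45.
Total common minutes: 15.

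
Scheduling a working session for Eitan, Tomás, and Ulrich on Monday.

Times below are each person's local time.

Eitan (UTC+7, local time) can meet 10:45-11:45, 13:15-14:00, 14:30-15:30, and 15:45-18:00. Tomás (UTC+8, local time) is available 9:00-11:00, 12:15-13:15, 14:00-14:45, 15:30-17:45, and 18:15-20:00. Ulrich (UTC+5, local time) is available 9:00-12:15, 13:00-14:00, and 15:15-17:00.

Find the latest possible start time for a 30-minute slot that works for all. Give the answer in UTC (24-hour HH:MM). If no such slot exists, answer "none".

10:30

Eitan → UTC: 03:45–04:45, 06:15–07:00, 07:30–08:30, 08:45–11:00.
Tomás → UTC: 01:00–03:00, 04:15–05:15, 06:00–06:45, 07:30–09:45, 10:15–12:00.
Ulrich → UTC: 04:00–07:15, 08:00–09:00, 10:15–12:00.
Eitan ∩ Tomás: 04:15–04:45, 06:15–06:45, 07:30–08:30, 08:45–09:45, 10:15–11:00.
Eitan ∩ Tomás ∩ Ulrich: 04:15–04:45, 06:15–06:45, 08:00–08:30, 08:45–09:00, 10:15–11:00.
Windows ≥ 30 min: 04:15–04:45, 06:15–06:45, 08:00–08:30, 10:15–11:00.
Latest start in the last window 10:15–11:00 is 11:00 − 30 min = 10:30.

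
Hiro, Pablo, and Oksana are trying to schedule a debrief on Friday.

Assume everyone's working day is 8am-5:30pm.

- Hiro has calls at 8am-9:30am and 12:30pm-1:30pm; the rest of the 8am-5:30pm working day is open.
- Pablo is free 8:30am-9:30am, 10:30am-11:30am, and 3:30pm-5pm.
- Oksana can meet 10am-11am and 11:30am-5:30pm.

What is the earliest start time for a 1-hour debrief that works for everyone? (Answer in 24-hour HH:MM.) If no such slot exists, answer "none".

Hiro free within 08:00–17:30: 09:30–12:30, 13:30–17:30.
Hiro ∩ Pablo: 10:30–11:30, 15:30–17:00.
Hiro ∩ Pablo ∩ Oksana: 10:30–11:00, 15:30–17:00.
Windows ≥ 60 min: 15:30–17:00.
Earliest such window starts at 15:30.

15:30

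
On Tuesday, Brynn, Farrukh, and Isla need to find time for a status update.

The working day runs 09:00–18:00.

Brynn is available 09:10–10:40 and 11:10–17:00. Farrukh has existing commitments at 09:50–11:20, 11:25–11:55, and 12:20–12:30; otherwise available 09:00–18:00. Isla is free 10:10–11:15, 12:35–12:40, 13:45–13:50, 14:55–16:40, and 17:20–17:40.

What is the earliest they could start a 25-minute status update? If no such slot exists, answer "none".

Farrukh free within 09:00–18:00: 09:00–09:50, 11:20–11:25, 11:55–12:20, 12:30–18:00.
Brynn ∩ Farrukh: 09:10–09:50, 11:20–11:25, 11:55–12:20, 12:30–17:00.
Brynn ∩ Farrukh ∩ Isla: 12:35–12:40, 13:45–13:50, 14:55–16:40.
Windows ≥ 25 min: 14:55–16:40.
Earliest such window starts at 14:55.

14:55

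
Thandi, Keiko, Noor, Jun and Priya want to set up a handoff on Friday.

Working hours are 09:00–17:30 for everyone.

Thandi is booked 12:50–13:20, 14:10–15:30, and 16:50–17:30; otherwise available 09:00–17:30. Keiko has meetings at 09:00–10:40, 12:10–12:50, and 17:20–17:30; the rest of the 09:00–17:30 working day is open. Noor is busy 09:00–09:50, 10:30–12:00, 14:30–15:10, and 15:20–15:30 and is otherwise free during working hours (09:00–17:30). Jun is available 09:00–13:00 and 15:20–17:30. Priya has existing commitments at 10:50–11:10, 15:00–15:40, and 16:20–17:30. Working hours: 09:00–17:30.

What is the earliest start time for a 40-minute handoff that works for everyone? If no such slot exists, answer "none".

Thandi free within 09:00–17:30: 09:00–12:50, 13:20–14:10, 15:30–16:50.
Keiko free within 09:00–17:30: 10:40–12:10, 12:50–17:20.
Noor free within 09:00–17:30: 09:50–10:30, 12:00–14:30, 15:10–15:20, 15:30–17:30.
Priya free within 09:00–17:30: 09:00–10:50, 11:10–15:00, 15:40–16:20.
Thandi ∩ Keiko: 10:40–12:10, 13:20–14:10, 15:30–16:50.
Thandi ∩ Keiko ∩ Noor: 12:00–12:10, 13:20–14:10, 15:30–16:50.
Thandi ∩ Keiko ∩ Noor ∩ Jun: 12:00–12:10, 15:30–16:50.
Thandi ∩ Keiko ∩ Noor ∩ Jun ∩ Priya: 12:00–12:10, 15:40–16:20.
Windows ≥ 40 min: 15:40–16:20.
Earliest such window starts at 15:40.

15:40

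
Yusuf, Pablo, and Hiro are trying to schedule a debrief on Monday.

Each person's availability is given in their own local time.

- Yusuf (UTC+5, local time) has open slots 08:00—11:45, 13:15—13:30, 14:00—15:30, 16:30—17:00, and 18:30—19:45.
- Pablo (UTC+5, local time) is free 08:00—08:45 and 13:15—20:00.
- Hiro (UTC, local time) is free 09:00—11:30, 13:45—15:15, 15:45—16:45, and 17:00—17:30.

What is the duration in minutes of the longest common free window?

90 minutes

Yusuf → UTC: 03:00–06:45, 08:15–08:30, 09:00–10:30, 11:30–12:00, 13:30–14:45.
Pablo → UTC: 03:00–03:45, 08:15–15:00.
Hiro → UTC: 09:00–11:30, 13:45–15:15, 15:45–16:45, 17:00–17:30.
Yusuf ∩ Pablo: 03:00–03:45, 08:15–08:30, 09:00–10:30, 11:30–12:00, 13:30–14:45.
Yusuf ∩ Pablo ∩ Hiro: 09:00–10:30, 13:45–14:45.
Common window lengths: 90, 60 min; longest is 90.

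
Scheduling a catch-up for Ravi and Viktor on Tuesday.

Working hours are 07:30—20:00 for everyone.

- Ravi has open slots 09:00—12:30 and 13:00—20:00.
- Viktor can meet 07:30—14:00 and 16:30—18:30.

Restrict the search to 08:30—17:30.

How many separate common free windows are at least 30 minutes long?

3

Ravi ∩ Viktor: 09:00–12:30, 13:00–14:00, 16:30–18:30.
Restricted to 08:30–17:30: 09:00–12:30, 13:00–14:00, 16:30–17:30.
Windows ≥ 30 min: 09:00–12:30, 13:00–14:00, 16:30–17:30.
That's 3 windows.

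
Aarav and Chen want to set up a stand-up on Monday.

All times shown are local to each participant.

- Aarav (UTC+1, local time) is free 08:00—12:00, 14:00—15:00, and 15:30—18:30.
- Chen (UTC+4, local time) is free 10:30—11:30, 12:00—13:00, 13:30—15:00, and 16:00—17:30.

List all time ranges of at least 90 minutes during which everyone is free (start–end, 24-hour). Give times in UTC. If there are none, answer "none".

Aarav → UTC: 07:00–11:00, 13:00–14:00, 14:30–17:30.
Chen → UTC: 06:30–07:30, 08:00–09:00, 09:30–11:00, 12:00–13:30.
Aarav ∩ Chen: 07:00–07:30, 08:00–09:00, 09:30–11:00, 13:00–13:30.
Windows ≥ 90 min: 09:30–11:00.

09:30–11:00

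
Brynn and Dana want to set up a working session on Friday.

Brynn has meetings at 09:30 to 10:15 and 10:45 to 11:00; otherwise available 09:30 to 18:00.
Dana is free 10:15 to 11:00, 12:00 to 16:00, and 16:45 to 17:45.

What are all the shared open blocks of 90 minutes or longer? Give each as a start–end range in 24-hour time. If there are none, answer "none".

Brynn free within 09:30–18:00: 10:15–10:45, 11:00–18:00.
Brynn ∩ Dana: 10:15–10:45, 12:00–16:00, 16:45–17:45.
Windows ≥ 90 min: 12:00–16:00.

12:00–16:00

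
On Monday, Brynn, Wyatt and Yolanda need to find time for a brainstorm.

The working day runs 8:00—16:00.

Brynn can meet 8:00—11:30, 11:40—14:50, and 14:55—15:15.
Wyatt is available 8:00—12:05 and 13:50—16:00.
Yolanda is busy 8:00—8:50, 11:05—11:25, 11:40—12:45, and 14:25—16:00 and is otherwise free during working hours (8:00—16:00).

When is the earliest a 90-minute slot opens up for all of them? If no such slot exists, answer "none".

08:50

Yolanda free within 08:00–16:00: 08:50–11:05, 11:25–11:40, 12:45–14:25.
Brynn ∩ Wyatt: 08:00–11:30, 11:40–12:05, 13:50–14:50, 14:55–15:15.
Brynn ∩ Wyatt ∩ Yolanda: 08:50–11:05, 11:25–11:30, 13:50–14:25.
Windows ≥ 90 min: 08:50–11:05.
Earliest such window starts at 08:50.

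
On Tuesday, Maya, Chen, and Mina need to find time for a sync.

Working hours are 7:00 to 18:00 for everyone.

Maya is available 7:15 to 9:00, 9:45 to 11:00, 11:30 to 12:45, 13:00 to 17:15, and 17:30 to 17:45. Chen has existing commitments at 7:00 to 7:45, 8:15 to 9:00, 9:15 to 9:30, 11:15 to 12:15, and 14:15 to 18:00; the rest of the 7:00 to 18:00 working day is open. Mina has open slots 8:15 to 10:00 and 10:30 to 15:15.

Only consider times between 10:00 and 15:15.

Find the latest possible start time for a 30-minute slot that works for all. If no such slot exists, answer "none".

13:45

Chen free within 07:00–18:00: 07:45–08:15, 09:00–09:15, 09:30–11:15, 12:15–14:15.
Maya ∩ Chen: 07:45–08:15, 09:45–11:00, 12:15–12:45, 13:00–14:15.
Maya ∩ Chen ∩ Mina: 09:45–10:00, 10:30–11:00, 12:15–12:45, 13:00–14:15.
Restricted to 10:00–15:15: 10:30–11:00, 12:15–12:45, 13:00–14:15.
Windows ≥ 30 min: 10:30–11:00, 12:15–12:45, 13:00–14:15.
Latest start in the last window 13:00–14:15 is 14:15 − 30 min = 13:45.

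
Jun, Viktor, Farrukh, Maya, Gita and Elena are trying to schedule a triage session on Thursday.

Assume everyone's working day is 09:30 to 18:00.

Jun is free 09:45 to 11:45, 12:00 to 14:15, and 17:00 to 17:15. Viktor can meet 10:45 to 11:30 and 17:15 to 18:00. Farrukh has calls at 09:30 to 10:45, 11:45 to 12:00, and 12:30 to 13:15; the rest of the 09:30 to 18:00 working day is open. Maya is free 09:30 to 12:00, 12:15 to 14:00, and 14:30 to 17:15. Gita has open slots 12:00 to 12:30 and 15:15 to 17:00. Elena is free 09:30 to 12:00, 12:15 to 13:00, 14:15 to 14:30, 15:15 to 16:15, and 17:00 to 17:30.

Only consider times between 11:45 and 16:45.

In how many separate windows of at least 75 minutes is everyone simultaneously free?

Farrukh free within 09:30–18:00: 10:45–11:45, 12:00–12:30, 13:15–18:00.
Jun ∩ Viktor: 10:45–11:30.
Jun ∩ Viktor ∩ Farrukh: 10:45–11:30.
Jun ∩ Viktor ∩ Farrukh ∩ Maya: 10:45–11:30.
Jun ∩ Viktor ∩ Farrukh ∩ Maya ∩ Gita: (none).
Jun ∩ Viktor ∩ Farrukh ∩ Maya ∩ Gita ∩ Elena: (none).
Restricted to 11:45–16:45: (none).
Windows ≥ 75 min: (none).
That's 0 windows.

0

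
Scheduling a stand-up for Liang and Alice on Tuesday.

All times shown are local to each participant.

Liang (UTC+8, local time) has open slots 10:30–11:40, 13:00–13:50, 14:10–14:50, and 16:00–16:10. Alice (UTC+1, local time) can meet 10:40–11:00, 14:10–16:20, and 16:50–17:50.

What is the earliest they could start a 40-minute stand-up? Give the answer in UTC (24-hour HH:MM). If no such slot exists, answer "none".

none

Liang → UTC: 02:30–03:40, 05:00–05:50, 06:10–06:50, 08:00–08:10.
Alice → UTC: 09:40–10:00, 13:10–15:20, 15:50–16:50.
Liang ∩ Alice: (none).
Windows ≥ 40 min: (none).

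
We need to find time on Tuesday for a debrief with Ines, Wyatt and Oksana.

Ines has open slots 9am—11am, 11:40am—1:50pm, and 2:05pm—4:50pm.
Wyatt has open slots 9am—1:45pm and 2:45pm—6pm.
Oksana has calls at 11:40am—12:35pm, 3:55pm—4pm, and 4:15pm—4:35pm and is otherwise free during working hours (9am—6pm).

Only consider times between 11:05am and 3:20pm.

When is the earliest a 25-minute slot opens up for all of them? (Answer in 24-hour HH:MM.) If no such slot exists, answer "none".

Oksana free within 09:00–18:00: 09:00–11:40, 12:35–15:55, 16:00–16:15, 16:35–18:00.
Ines ∩ Wyatt: 09:00–11:00, 11:40–13:45, 14:45–16:50.
Ines ∩ Wyatt ∩ Oksana: 09:00–11:00, 12:35–13:45, 14:45–15:55, 16:00–16:15, 16:35–16:50.
Restricted to 11:05–15:20: 12:35–13:45, 14:45–15:20.
Windows ≥ 25 min: 12:35–13:45, 14:45–15:20.
Earliest such window starts at 12:35.

12:35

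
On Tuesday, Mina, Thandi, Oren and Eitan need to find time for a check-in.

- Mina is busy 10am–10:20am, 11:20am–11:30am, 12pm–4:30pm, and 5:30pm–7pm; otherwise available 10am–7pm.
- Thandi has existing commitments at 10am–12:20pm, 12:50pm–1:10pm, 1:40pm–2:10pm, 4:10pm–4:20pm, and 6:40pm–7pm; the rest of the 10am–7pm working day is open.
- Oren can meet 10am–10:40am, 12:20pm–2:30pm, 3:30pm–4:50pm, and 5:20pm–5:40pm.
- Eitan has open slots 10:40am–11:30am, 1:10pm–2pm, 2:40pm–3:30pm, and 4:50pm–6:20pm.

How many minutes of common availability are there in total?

Mina free within 10:00–19:00: 10:20–11:20, 11:30–12:00, 16:30–17:30.
Thandi free within 10:00–19:00: 12:20–12:50, 13:10–13:40, 14:10–16:10, 16:20–18:40.
Mina ∩ Thandi: 16:30–17:30.
Mina ∩ Thandi ∩ Oren: 16:30–16:50, 17:20–17:30.
Mina ∩ Thandi ∩ Oren ∩ Eitan: 17:20–17:30.
Total common minutes: 10.

10 minutes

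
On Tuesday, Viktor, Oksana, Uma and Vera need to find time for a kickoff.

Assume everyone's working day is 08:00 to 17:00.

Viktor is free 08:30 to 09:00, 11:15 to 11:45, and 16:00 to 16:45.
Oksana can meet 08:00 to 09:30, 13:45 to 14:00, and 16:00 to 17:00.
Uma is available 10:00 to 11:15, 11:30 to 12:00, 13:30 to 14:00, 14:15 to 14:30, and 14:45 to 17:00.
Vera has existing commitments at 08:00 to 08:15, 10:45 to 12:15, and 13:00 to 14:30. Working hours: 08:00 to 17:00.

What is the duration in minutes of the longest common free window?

45 minutes

Vera free within 08:00–17:00: 08:15–10:45, 12:15–13:00, 14:30–17:00.
Viktor ∩ Oksana: 08:30–09:00, 16:00–16:45.
Viktor ∩ Oksana ∩ Uma: 16:00–16:45.
Viktor ∩ Oksana ∩ Uma ∩ Vera: 16:00–16:45.
Single common window of 45 minutes.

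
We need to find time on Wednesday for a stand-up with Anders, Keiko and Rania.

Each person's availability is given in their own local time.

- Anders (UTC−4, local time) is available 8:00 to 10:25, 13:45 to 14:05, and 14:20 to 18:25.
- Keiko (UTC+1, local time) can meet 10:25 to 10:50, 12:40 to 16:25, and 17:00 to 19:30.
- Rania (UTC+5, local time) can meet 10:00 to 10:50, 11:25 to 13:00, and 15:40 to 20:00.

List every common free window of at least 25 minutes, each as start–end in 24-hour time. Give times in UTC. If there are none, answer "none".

12:00–14:25

Anders → UTC: 12:00–14:25, 17:45–18:05, 18:20–22:25.
Keiko → UTC: 09:25–09:50, 11:40–15:25, 16:00–18:30.
Rania → UTC: 05:00–05:50, 06:25–08:00, 10:40–15:00.
Anders ∩ Keiko: 12:00–14:25, 17:45–18:05, 18:20–18:30.
Anders ∩ Keiko ∩ Rania: 12:00–14:25.
Windows ≥ 25 min: 12:00–14:25.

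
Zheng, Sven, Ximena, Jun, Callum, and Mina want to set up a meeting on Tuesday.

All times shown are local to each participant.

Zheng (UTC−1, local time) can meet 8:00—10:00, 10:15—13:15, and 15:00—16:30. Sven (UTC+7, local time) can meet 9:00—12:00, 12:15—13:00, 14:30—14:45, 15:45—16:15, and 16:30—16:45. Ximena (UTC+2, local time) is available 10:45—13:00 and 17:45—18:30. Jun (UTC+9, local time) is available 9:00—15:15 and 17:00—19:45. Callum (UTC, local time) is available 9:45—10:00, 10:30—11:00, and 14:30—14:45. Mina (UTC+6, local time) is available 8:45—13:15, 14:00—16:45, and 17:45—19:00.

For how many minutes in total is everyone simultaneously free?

0 minutes

Zheng → UTC: 09:00–11:00, 11:15–14:15, 16:00–17:30.
Sven → UTC: 02:00–05:00, 05:15–06:00, 07:30–07:45, 08:45–09:15, 09:30–09:45.
Ximena → UTC: 08:45–11:00, 15:45–16:30.
Jun → UTC: 00:00–06:15, 08:00–10:45.
Callum → UTC: 09:45–10:00, 10:30–11:00, 14:30–14:45.
Mina → UTC: 02:45–07:15, 08:00–10:45, 11:45–13:00.
Zheng ∩ Sven: 09:00–09:15, 09:30–09:45.
Zheng ∩ Sven ∩ Ximena: 09:00–09:15, 09:30–09:45.
Zheng ∩ Sven ∩ Ximena ∩ Jun: 09:00–09:15, 09:30–09:45.
Zheng ∩ Sven ∩ Ximena ∩ Jun ∩ Callum: (none).
Zheng ∩ Sven ∩ Ximena ∩ Jun ∩ Callum ∩ Mina: (none).
Total common minutes: 0.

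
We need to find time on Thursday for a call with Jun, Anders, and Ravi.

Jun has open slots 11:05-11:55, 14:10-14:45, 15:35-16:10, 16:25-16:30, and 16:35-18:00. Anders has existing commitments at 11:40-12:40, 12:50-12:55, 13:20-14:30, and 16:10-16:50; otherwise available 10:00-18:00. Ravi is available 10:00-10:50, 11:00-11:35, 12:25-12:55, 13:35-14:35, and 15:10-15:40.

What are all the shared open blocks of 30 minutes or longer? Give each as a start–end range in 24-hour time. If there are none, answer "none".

11:05–11:35

Anders free within 10:00–18:00: 10:00–11:40, 12:40–12:50, 12:55–13:20, 14:30–16:10, 16:50–18:00.
Jun ∩ Anders: 11:05–11:40, 14:30–14:45, 15:35–16:10, 16:50–18:00.
Jun ∩ Anders ∩ Ravi: 11:05–11:35, 14:30–14:35, 15:35–15:40.
Windows ≥ 30 min: 11:05–11:35.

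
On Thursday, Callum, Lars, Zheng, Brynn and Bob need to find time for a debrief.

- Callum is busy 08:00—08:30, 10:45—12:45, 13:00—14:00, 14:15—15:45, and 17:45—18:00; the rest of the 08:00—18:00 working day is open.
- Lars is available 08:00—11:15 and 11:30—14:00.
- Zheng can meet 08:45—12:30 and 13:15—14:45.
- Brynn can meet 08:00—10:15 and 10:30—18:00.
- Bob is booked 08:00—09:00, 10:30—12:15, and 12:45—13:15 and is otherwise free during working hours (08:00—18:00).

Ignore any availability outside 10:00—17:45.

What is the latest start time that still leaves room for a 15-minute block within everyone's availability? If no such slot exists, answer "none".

Callum free within 08:00–18:00: 08:30–10:45, 12:45–13:00, 14:00–14:15, 15:45–17:45.
Bob free within 08:00–18:00: 09:00–10:30, 12:15–12:45, 13:15–18:00.
Callum ∩ Lars: 08:30–10:45, 12:45–13:00.
Callum ∩ Lars ∩ Zheng: 08:45–10:45.
Callum ∩ Lars ∩ Zheng ∩ Brynn: 08:45–10:15, 10:30–10:45.
Callum ∩ Lars ∩ Zheng ∩ Brynn ∩ Bob: 09:00–10:15.
Restricted to 10:00–17:45: 10:00–10:15.
Windows ≥ 15 min: 10:00–10:15.
Latest start in the last window 10:00–10:15 is 10:15 − 15 min = 10:00.

10:00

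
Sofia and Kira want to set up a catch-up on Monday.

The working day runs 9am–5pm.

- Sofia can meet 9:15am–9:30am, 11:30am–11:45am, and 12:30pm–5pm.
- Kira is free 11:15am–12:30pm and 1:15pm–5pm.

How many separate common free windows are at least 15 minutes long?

2

Sofia ∩ Kira: 11:30–11:45, 13:15–17:00.
Windows ≥ 15 min: 11:30–11:45, 13:15–17:00.
That's 2 windows.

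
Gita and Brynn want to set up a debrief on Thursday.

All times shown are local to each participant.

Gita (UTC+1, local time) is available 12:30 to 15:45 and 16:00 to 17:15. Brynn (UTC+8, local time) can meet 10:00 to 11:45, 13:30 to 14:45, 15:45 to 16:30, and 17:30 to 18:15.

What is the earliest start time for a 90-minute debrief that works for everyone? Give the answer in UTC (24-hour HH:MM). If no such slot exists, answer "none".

none

Gita → UTC: 11:30–14:45, 15:00–16:15.
Brynn → UTC: 02:00–03:45, 05:30–06:45, 07:45–08:30, 09:30–10:15.
Gita ∩ Brynn: (none).
Windows ≥ 90 min: (none).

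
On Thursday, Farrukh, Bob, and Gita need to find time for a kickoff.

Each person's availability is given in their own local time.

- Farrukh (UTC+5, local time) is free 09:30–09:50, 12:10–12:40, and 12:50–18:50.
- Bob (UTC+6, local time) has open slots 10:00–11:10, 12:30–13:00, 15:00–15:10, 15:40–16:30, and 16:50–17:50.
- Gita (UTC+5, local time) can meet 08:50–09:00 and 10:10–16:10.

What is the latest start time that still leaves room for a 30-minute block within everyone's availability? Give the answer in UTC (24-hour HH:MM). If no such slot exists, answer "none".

Farrukh → UTC: 04:30–04:50, 07:10–07:40, 07:50–13:50.
Bob → UTC: 04:00–05:10, 06:30–07:00, 09:00–09:10, 09:40–10:30, 10:50–11:50.
Gita → UTC: 03:50–04:00, 05:10–11:10.
Farrukh ∩ Bob: 04:30–04:50, 09:00–09:10, 09:40–10:30, 10:50–11:50.
Farrukh ∩ Bob ∩ Gita: 09:00–09:10, 09:40–10:30, 10:50–11:10.
Windows ≥ 30 min: 09:40–10:30.
Latest start in the last window 09:40–10:30 is 10:30 − 30 min = 10:00.

10:00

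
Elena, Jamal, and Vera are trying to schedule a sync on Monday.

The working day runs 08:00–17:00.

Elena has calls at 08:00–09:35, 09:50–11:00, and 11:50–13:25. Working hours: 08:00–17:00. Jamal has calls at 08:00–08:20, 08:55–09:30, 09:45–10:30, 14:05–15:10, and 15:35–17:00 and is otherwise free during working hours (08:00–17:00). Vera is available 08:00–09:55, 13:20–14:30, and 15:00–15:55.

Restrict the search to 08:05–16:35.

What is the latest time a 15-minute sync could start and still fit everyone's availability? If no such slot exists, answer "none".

Elena free within 08:00–17:00: 09:35–09:50, 11:00–11:50, 13:25–17:00.
Jamal free within 08:00–17:00: 08:20–08:55, 09:30–09:45, 10:30–14:05, 15:10–15:35.
Elena ∩ Jamal: 09:35–09:45, 11:00–11:50, 13:25–14:05, 15:10–15:35.
Elena ∩ Jamal ∩ Vera: 09:35–09:45, 13:25–14:05, 15:10–15:35.
Restricted to 08:05–16:35: 09:35–09:45, 13:25–14:05, 15:10–15:35.
Windows ≥ 15 min: 13:25–14:05, 15:10–15:35.
Latest start in the last window 15:10–15:35 is 15:35 − 15 min = 15:20.

15:20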